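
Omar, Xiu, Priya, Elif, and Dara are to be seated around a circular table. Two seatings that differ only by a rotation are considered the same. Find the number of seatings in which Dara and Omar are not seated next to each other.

Without the restriction there are (4)! = 24 seatings.
Seatings with Dara beside Omar: treat them as a block with 2 internal orders, giving 2 × (3)! = 12.
Subtracting, 24 − 12 = 12.

12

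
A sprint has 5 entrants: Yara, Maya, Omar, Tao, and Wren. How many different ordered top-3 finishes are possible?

There are 5 choices for 1st place, 4 for 2nd, and 3 for 3rd.
That gives 5 × 4 × 3 = 60.

60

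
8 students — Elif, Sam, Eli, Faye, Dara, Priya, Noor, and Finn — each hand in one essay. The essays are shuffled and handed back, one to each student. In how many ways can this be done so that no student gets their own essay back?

This is the derangement count D_8: permutations of 8 items with no fixed point.
By inclusion–exclusion this is Σ_{j=0}^{8} (−1)^j C(8,j)·(8−j)!.
Computing: 40320 − 40320 + 20160 − 6720 + 1680 − 336 + 56 − 8 + 1 = 14833.

14833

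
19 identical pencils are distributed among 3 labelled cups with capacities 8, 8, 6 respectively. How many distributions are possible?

Without the upper bounds there are C(21,2) = 210 ways to split 19 among 3 cups.
Subtract solutions that violate a single cap (substitute x_i' = x_i − (cap_i+1)): x_1 ≥ 9 gives C(12,2) = 66; x_2 ≥ 9 gives C(12,2) = 66; x_3 ≥ 7 gives C(14,2) = 91. Together 223.
Add back pairs where two caps are both exceeded: 3 + 10 + 10 = 23.
By inclusion–exclusion the count is 210 − 223 + 23 = 10.

10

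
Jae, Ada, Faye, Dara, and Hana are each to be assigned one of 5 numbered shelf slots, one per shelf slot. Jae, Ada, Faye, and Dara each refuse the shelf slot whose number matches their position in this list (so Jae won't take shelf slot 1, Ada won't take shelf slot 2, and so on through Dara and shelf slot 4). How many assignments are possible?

Let Aᵢ (for 1 ≤ i ≤ 4) be the placements that put person i in their forbidden shelf slot. Any j of these fix j positions, leaving (5−j)! ways to fill the rest, and there are C(4,j) ways to pick which j.
By inclusion–exclusion, the number of valid placements is Σ_{j=0}^{4} (−1)^j C(4,j)·(5−j)!.
Computing: 120 − 96 + 36 − 8 + 1 = 53.

53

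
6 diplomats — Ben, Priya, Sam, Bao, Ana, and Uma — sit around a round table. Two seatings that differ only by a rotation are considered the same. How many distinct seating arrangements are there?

120

Seat Ben anywhere (absorbing the rotational symmetry), then permute the other 5: (5)! = 120.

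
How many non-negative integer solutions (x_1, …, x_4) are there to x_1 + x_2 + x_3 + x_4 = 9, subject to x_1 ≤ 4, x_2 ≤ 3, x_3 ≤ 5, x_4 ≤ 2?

41

By stars and bars, unrestricted non-negative solutions to x_1+…+x_4 = 9 number C(9+3,3) = 220.
Subtract solutions that violate a single cap (substitute x_i' = x_i − (cap_i+1)): x_1 ≥ 5 gives C(7,3) = 35; x_2 ≥ 4 gives C(8,3) = 56; x_3 ≥ 6 gives C(6,3) = 20; x_4 ≥ 3 gives C(9,3) = 84. Together 195.
Add back pairs where two caps are both exceeded: 1 + 0 + 4 + 0 + 10 + 1 = 16.
By inclusion–exclusion the count is 220 − 195 + 16 = 41.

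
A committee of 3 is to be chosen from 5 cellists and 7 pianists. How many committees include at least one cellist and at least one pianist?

Unrestricted: C(12,3) = 220 ways to pick any 3 of the 12.
Subtract selections that omit an entire group: no cellists → C(7,3) = 35; no pianists → C(5,3) = 10.
Both groups omitted at once is impossible, so 220 − 45 = 175.

175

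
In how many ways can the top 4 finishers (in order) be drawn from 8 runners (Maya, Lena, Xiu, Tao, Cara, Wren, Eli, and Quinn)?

1680

There are 8 choices for 1st place, 7 for 2nd, and so on down to 5 for position 4.
That gives 8 × 7 × 6 × 5 = 1680.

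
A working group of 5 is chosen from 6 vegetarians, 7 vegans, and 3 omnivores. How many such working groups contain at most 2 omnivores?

4290

Split by how many omnivores are chosen (0 through 2).
Sum: C(3,0)·C(13,5) + C(3,1)·C(13,4) + C(3,2)·C(13,3) = 1287 + 2145 + 858 = 4290.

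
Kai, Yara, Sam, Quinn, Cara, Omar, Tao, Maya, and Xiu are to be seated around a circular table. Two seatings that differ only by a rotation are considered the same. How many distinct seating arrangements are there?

Fix one person's seat to break rotational symmetry; the remaining 8 people can be arranged in (8)! = 40320 ways.

40320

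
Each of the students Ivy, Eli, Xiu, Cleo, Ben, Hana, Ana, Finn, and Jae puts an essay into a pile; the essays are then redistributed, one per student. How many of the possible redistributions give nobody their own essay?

Let Aᵢ be the assignments in which student i gets their own essay. We want the size of the complement of A₁∪…∪A_9.
By inclusion–exclusion this is Σ_{j=0}^{9} (−1)^j C(9,j)·(9−j)!.
Computing: 362880 − 362880 + 181440 − 60480 + 15120 − 3024 + 504 − 72 + 9 − 1 = 133496.

133496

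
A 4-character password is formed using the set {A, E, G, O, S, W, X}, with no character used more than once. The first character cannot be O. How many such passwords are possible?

720

The first character has 7−1 = 6 choices (anything except O).
The remaining 3 characters are filled from the other 6 symbols without repetition: 6 × 5 × 4 = 120.
Total: 6 × 120 = 720.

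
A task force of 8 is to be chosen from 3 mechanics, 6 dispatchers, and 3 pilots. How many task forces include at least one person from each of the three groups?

477

Total 8-person selections from all 12: C(12,8) = 495.
Subtract selections that omit an entire group: no mechanics → C(9,8) = 9; no dispatchers → C(6,8) = 0; no pilots → C(9,8) = 9.
Add back selections omitting two groups (i.e. drawn from a single group): C(3,8) + C(6,8) + C(3,8) = 0.
By inclusion–exclusion: 495 − 18 + 0 = 477.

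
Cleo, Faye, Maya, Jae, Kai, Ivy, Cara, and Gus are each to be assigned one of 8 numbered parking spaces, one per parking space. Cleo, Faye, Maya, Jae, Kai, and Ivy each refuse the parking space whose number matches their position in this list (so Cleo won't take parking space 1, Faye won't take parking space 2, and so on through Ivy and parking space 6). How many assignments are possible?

18806

Let Aᵢ (for 1 ≤ i ≤ 6) be the placements that put person i in their forbidden parking space. Any j of these fix j positions, leaving (8−j)! ways to fill the rest, and there are C(6,j) ways to pick which j.
By inclusion–exclusion, the number of valid placements is Σ_{j=0}^{6} (−1)^j C(6,j)·(8−j)!.
Computing: 40320 − 30240 + 10800 − 2400 + 360 − 36 + 2 = 18806.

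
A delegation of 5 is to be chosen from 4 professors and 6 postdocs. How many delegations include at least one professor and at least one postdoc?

246

Total 5-person selections from all 10: C(10,5) = 252.
Subtract selections that omit an entire group: no professors → C(6,5) = 6; no postdocs → C(4,5) = 0.
Both groups omitted at once is impossible, so 252 − 6 = 246.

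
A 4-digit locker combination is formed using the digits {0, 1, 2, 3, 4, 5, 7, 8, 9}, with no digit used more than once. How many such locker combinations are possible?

3024

With no repetition, fill the 4 digits in order: 9 choices, then 8, down to 6.
9 × 8 × 7 × 6 = 3024.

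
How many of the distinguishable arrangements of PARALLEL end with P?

Fix P in the last position and arrange the remaining 7 letters.
Those 7 letters have A appearing twice and L appearing 3 times, giving (7)!/(3!·2!) = 420.

420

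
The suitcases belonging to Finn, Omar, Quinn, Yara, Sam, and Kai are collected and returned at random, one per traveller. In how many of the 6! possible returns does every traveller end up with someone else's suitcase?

265

Let Aᵢ be the assignments in which traveller i gets their own suitcase. We want the size of the complement of A₁∪…∪A_6.
By inclusion–exclusion this is Σ_{j=0}^{6} (−1)^j C(6,j)·(6−j)!.
Computing: 720 − 720 + 360 − 120 + 30 − 6 + 1 = 265.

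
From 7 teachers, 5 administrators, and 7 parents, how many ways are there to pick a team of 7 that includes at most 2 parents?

Split by how many parents are chosen (0 through 2).
Sum: C(7,0)·C(12,7) + C(7,1)·C(12,6) + C(7,2)·C(12,5) = 792 + 6468 + 16632 = 23892.

23892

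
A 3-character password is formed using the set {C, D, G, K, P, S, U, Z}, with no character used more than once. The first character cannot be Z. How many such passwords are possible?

294

The first character has 8−1 = 7 choices (anything except Z).
The remaining 2 characters are filled from the other 7 symbols without repetition: 7 × 6 = 42.
Total: 7 × 42 = 294.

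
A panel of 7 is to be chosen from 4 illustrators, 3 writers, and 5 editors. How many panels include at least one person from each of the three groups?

747

Total 7-person selections from all 12: C(12,7) = 792.
Subtract selections that omit an entire group: no illustrators → C(8,7) = 8; no writers → C(9,7) = 36; no editors → C(7,7) = 1.
Add back selections omitting two groups (i.e. drawn from a single group): C(4,7) + C(3,7) + C(5,7) = 0.
By inclusion–exclusion: 792 − 45 + 0 = 747.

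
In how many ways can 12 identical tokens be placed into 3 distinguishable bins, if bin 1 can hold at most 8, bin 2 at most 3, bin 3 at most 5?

Without the upper bounds there are C(14,2) = 91 ways to split 12 among 3 bins.
Subtract solutions that violate a single cap (substitute x_i' = x_i − (cap_i+1)): x_1 ≥ 9 gives C(5,2) = 10; x_2 ≥ 4 gives C(10,2) = 45; x_3 ≥ 6 gives C(8,2) = 28. Together 83.
Add back pairs where two caps are both exceeded: 0 + 0 + 6 = 6.
By inclusion–exclusion the count is 91 − 83 + 6 = 14.

14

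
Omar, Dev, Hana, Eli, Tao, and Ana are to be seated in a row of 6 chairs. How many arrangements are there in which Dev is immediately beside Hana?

240

Place the 4 others and the Dev-Hana pair as 5 objects in a line; the pair has 2 internal arrangements.
That gives 2 × 5! = 2 × 120 = 240.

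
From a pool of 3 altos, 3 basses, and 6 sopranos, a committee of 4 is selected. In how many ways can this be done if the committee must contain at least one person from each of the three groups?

243

Unrestricted: C(12,4) = 495 ways to pick any 4 of the 12.
Subtract selections that omit an entire group: no altos → C(9,4) = 126; no basses → C(9,4) = 126; no sopranos → C(6,4) = 15.
Add back selections omitting two groups (i.e. drawn from a single group): C(3,4) + C(3,4) + C(6,4) = 15.
By inclusion–exclusion: 495 − 267 + 15 = 243.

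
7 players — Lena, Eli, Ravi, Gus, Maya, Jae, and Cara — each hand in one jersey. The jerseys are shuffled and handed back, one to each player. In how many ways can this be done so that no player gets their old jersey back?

1854

This is the derangement count D_7: permutations of 7 items with no fixed point.
By inclusion–exclusion this is Σ_{j=0}^{7} (−1)^j C(7,j)·(7−j)!.
Computing: 5040 − 5040 + 2520 − 840 + 210 − 42 + 7 − 1 = 1854.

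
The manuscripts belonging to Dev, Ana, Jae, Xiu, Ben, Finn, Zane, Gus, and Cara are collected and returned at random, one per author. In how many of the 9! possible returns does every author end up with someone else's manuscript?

This is the derangement count D_9: permutations of 9 items with no fixed point.
By inclusion–exclusion this is Σ_{j=0}^{9} (−1)^j C(9,j)·(9−j)!.
Computing: 362880 − 362880 + 181440 − 60480 + 15120 − 3024 + 504 − 72 + 9 − 1 = 133496.

133496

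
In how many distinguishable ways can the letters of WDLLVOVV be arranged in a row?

The 8 letters of WDLLVOVV have repeats: L appearing twice and V appearing 3 times.
The number of distinct arrangements is 8!/(3!·2!) = 40320/12 = 3360.

3360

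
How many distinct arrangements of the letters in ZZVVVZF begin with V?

60

With the first slot taken by V, it remains to arrange the other 6 letters (ZZVVZF).
Those 6 letters have V appearing twice and Z appearing 3 times, giving (6)!/(3!·2!) = 60.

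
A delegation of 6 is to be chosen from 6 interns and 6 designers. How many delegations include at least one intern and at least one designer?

Unrestricted: C(12,6) = 924 ways to pick any 6 of the 12.
Subtract selections that omit an entire group: no interns → C(6,6) = 1; no designers → C(6,6) = 1.
Both groups omitted at once is impossible, so 924 − 2 = 922.

922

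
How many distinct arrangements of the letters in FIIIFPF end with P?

With the last slot taken by P, it remains to arrange the other 6 letters (FIIIFF).
Those 6 letters have F appearing 3 times and I appearing 3 times, giving (6)!/(3!·3!) = 20.

20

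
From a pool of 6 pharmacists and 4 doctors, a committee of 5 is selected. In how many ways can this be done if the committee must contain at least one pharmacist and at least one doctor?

Unrestricted: C(10,5) = 252 ways to pick any 5 of the 10.
Selections missing a whole group: no pharmacists → C(4,5) = 0; no doctors → C(6,5) = 6.
Both groups omitted at once is impossible, so 252 − 6 = 246.

246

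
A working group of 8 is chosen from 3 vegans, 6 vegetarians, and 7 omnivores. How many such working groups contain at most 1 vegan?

6435

Split by how many vegans are chosen (0 through 1).
Sum: C(3,0)·C(13,8) + C(3,1)·C(13,7) = 1287 + 5148 = 6435.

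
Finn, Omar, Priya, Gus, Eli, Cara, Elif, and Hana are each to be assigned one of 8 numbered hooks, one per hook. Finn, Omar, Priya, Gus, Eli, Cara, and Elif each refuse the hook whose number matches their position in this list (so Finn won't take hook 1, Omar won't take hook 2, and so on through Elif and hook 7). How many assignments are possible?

Let Aᵢ (for 1 ≤ i ≤ 7) be the placements that put person i in their forbidden hook. Any j of these fix j positions, leaving (8−j)! ways to fill the rest, and there are C(7,j) ways to pick which j.
By inclusion–exclusion, the number of valid placements is Σ_{j=0}^{7} (−1)^j C(7,j)·(8−j)!.
Computing: 40320 − 35280 + 15120 − 4200 + 840 − 126 + 14 − 1 = 16687.

16687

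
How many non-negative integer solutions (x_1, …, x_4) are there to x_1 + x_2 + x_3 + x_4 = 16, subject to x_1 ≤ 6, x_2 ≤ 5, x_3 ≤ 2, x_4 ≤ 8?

Ignoring the caps, the number of non-negative solutions to x_1+…+x_4 = 16 is C(19,3) = 969.
Subtract solutions that violate a single cap (substitute x_i' = x_i − (cap_i+1)): x_1 ≥ 7 gives C(12,3) = 220; x_2 ≥ 6 gives C(13,3) = 286; x_3 ≥ 3 gives C(16,3) = 560; x_4 ≥ 9 gives C(10,3) = 120. Together 1186.
Add back pairs where two caps are both exceeded: 20 + 84 + 1 + 120 + 4 + 35 = 264.
Subtract triples: 1 + 0 + 0 + 0 = 1.
By inclusion–exclusion the count is 969 − 1186 + 264 − 1 = 46.

46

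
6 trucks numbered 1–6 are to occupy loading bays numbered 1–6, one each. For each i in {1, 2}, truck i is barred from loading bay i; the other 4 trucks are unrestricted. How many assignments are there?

504

Let Aᵢ (for i ∈ {1, 2}) be the placements that put truck i in its forbidden loading bay. Any j of these fix j positions, leaving (6−j)! ways to fill the rest, and there are C(2,j) ways to pick which j.
By inclusion–exclusion, the number of valid placements is Σ_{j=0}^{2} (−1)^j C(2,j)·(6−j)!.
Computing: 720 − 240 + 24 = 504.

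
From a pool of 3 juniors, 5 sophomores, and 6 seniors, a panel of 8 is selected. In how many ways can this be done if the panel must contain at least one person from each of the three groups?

2828

Unrestricted: C(14,8) = 3003 ways to pick any 8 of the 14.
Subtract selections that omit an entire group: no juniors → C(11,8) = 165; no sophomores → C(9,8) = 9; no seniors → C(8,8) = 1.
Add back selections omitting two groups (i.e. drawn from a single group): C(3,8) + C(5,8) + C(6,8) = 0.
By inclusion–exclusion: 3003 − 175 + 0 = 2828.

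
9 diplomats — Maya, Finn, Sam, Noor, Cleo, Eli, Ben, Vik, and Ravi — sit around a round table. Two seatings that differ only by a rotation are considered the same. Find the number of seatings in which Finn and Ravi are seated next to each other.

Glue Finn and Ravi into a block (2 internal orders). Seating 8 units around a circle gives (7)! arrangements.
So 2 × (7)! = 2 × 5040 = 10080.

10080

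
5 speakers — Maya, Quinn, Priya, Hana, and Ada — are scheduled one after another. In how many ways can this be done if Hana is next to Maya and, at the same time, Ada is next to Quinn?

24

Treat {Hana,Maya} as one block (2 orders) and {Ada,Quinn} as another (2 orders).
That leaves 3 units to arrange: 2 × 2 × 3! = 4 × 6 = 24.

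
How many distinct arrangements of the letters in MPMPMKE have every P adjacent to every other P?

120

Treat the 2 copies of P as a single block. The multiset to arrange is then {PP, E, K, M, M, M}, 6 items in all.
That gives (6)!/(3!) = 120 arrangements.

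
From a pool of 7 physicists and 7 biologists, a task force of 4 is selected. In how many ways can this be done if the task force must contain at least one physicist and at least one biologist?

931

Unrestricted: C(14,4) = 1001 ways to pick any 4 of the 14.
Subtract selections that omit an entire group: no physicists → C(7,4) = 35; no biologists → C(7,4) = 35.
Both groups omitted at once is impossible, so 1001 − 70 = 931.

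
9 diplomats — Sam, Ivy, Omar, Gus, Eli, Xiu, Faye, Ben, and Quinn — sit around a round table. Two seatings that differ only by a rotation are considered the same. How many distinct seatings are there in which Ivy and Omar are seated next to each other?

10080

Treat {Ivy, Omar} as one unit (2 internal orders) and seat the resulting 8 units around the table: (7)! circular arrangements.
So 2 × (7)! = 2 × 5040 = 10080.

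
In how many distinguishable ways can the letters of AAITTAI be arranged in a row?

210

The 7 letters of AAITTAI have repeats: A appearing 3 times, I appearing twice, and T appearing twice.
So there are 7! / (3!·2!·2!) = 210 distinguishable arrangements.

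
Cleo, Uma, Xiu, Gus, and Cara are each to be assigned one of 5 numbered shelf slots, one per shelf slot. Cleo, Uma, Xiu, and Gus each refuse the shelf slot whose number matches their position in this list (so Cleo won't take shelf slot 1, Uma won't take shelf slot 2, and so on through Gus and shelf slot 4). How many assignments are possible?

Let Aᵢ (for 1 ≤ i ≤ 4) be the placements that put person i in their forbidden shelf slot. Any j of these fix j positions, leaving (5−j)! ways to fill the rest, and there are C(4,j) ways to pick which j.
By inclusion–exclusion, the number of valid placements is Σ_{j=0}^{4} (−1)^j C(4,j)·(5−j)!.
Computing: 120 − 96 + 36 − 8 + 1 = 53.

53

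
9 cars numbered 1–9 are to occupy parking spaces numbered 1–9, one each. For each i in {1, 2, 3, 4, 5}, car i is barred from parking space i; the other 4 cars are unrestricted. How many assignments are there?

Let Aᵢ (for 1 ≤ i ≤ 5) be the placements that put car i in its forbidden parking space. Any j of these fix j positions, leaving (9−j)! ways to fill the rest, and there are C(5,j) ways to pick which j.
By inclusion–exclusion, the number of valid placements is Σ_{j=0}^{5} (−1)^j C(5,j)·(9−j)!.
Computing: 362880 − 201600 + 50400 − 7200 + 600 − 24 = 205056.

205056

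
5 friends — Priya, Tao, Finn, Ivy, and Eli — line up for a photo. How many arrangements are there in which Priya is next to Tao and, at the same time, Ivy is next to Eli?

Treat {Priya,Tao} as one block (2 orders) and {Ivy,Eli} as another (2 orders).
That leaves 3 units to arrange: 2 × 2 × 3! = 4 × 6 = 24.

24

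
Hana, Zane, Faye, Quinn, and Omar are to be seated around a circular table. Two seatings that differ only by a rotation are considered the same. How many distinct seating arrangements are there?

Fix one person's seat to break rotational symmetry; the remaining 4 people can be arranged in (4)! = 24 ways.

24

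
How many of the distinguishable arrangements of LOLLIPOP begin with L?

630

With the first slot taken by L, it remains to arrange the other 7 letters (OLLIPOP).
Those 7 letters have L appearing twice, O appearing twice, and P appearing twice, giving (7)!/(2!·2!·2!) = 630.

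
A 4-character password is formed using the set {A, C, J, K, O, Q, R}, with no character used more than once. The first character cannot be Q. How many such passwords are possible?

720

The first character has 7−1 = 6 choices (anything except Q).
The remaining 3 characters are filled from the other 6 symbols without repetition: 6 × 5 × 4 = 120.
Total: 6 × 120 = 720.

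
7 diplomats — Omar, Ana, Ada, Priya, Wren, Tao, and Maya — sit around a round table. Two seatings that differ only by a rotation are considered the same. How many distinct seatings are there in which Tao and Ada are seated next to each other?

Glue Tao and Ada into a block (2 internal orders). Seating 6 units around a circle gives (5)! arrangements.
So 2 × (5)! = 2 × 120 = 240.

240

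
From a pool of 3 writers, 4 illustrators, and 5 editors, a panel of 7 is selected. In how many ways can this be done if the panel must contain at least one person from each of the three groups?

747

Unrestricted: C(12,7) = 792 ways to pick any 7 of the 12.
Selections missing a whole group: no writers → C(9,7) = 36; no illustrators → C(8,7) = 8; no editors → C(7,7) = 1.
Add back selections omitting two groups (i.e. drawn from a single group): C(3,7) + C(4,7) + C(5,7) = 0.
By inclusion–exclusion: 792 − 45 + 0 = 747.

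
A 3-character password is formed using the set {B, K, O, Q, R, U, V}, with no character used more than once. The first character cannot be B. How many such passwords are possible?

The first character has 7−1 = 6 choices (anything except B).
The remaining 2 characters are filled from the other 6 symbols without repetition: 6 × 5 = 30.
Total: 6 × 30 = 180.

180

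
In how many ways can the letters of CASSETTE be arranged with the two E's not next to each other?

There are 8!/(2!·2!·2!) = 5040 arrangements of CASSETTE in total.
Arrangements with the E's together: treat EE as one letter, giving (7)!/(2!·2!) = 1260.
Hence 5040 − 1260 = 3780.

3780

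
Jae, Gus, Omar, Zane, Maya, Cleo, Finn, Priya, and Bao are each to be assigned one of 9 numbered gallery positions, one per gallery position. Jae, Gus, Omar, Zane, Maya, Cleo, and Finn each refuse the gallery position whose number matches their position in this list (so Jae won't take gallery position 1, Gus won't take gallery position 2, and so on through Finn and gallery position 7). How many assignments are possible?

165016

Let Aᵢ (for 1 ≤ i ≤ 7) be the placements that put person i in their forbidden gallery position. Any j of these fix j positions, leaving (9−j)! ways to fill the rest, and there are C(7,j) ways to pick which j.
By inclusion–exclusion, the number of valid placements is Σ_{j=0}^{7} (−1)^j C(7,j)·(9−j)!.
Computing: 362880 − 282240 + 105840 − 25200 + 4200 − 504 + 42 − 2 = 165016.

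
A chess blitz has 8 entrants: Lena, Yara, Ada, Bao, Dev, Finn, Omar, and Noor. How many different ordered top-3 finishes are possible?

336

This is an ordered selection of 3 from 8: P(8,3).
That gives 8 × 7 × 6 = 336.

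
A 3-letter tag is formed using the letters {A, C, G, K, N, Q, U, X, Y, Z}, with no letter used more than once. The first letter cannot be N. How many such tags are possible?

The first letter has 10−1 = 9 choices (anything except N).
The remaining 2 letters are filled from the other 9 symbols without repetition: 9 × 8 = 72.
Total: 9 × 72 = 648.

648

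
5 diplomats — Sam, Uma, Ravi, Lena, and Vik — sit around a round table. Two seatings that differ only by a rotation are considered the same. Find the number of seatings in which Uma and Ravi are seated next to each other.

Treat {Uma, Ravi} as one unit (2 internal orders) and seat the resulting 4 units around the table: (3)! circular arrangements.
So 2 × (3)! = 2 × 6 = 12.

12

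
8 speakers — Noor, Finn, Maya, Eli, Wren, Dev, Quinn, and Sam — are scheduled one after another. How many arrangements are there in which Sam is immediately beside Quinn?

Place the 6 others and the Sam-Quinn pair as 7 objects in a line; the pair has 2 internal arrangements.
So the count is 2·(7)! = 10080.

10080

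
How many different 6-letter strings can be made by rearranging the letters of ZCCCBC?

30

The 6 letters of ZCCCBC have repeats: C appearing 4 times.
Dividing 6! = 720 by 4! = 24 for the repeated letters gives 30.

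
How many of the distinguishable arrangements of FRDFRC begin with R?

60

Fix R in the first position and arrange the remaining 5 letters.
Those 5 letters have F appearing twice, giving (5)!/(2!) = 60.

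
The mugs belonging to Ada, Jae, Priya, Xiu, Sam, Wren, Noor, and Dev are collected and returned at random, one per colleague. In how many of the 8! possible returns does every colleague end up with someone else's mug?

14833

Let Aᵢ be the assignments in which colleague i gets their own mug. We want the size of the complement of A₁∪…∪A_8.
By inclusion–exclusion this is Σ_{j=0}^{8} (−1)^j C(8,j)·(8−j)!.
Computing: 40320 − 40320 + 20160 − 6720 + 1680 − 336 + 56 − 8 + 1 = 14833.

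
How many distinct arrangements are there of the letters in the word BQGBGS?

Letter multiplicities in BQGBGS: B×2, G×2, Q×1, S×1.
So there are 6! / (2!·2!) = 180 distinguishable arrangements.

180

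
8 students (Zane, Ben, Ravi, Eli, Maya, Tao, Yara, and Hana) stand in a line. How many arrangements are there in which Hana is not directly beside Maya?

There are 8! = 40320 arrangements in all. If Hana and Maya are adjacent, merging them into one block gives 2·(7)! = 10080 arrangements.
So 40320 − 10080 = 30240 arrangements keep them apart.

30240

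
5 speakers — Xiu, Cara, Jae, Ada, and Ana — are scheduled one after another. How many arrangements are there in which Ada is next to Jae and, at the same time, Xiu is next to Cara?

Treat {Ada,Jae} as one block (2 orders) and {Xiu,Cara} as another (2 orders).
That leaves 3 units to arrange: 2 × 2 × 3! = 4 × 6 = 24.

24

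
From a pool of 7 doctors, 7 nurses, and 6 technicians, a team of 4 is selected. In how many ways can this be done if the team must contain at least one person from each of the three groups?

2499

Total 4-person selections from all 20: C(20,4) = 4845.
Subtract selections that omit an entire group: no doctors → C(13,4) = 715; no nurses → C(13,4) = 715; no technicians → C(14,4) = 1001.
Add back selections omitting two groups (i.e. drawn from a single group): C(7,4) + C(7,4) + C(6,4) = 85.
By inclusion–exclusion: 4845 − 2431 + 85 = 2499.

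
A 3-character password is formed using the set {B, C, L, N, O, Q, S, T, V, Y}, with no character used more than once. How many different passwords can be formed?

Choose and order 3 of the 10 symbols: the first character has 10 options, the next 9, then 8.
10 × 9 × 8 = 720.

720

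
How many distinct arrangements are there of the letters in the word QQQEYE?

Letter multiplicities in QQQEYE: E×2, Q×3, Y×1.
Dividing 6! = 720 by 3!·2! = 12 for the repeated letters gives 60.

60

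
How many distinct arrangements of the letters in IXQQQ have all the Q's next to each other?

6

Treat the 3 copies of Q as a single block. The multiset to arrange is then {QQQ, I, X}, 3 items in all.
All 3 items are distinct, so there are (3)! = 6 arrangements.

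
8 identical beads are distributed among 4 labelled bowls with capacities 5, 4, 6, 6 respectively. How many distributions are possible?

127

By stars and bars, unrestricted non-negative solutions to x_1+…+x_4 = 8 number C(8+3,3) = 165.
Subtract solutions that violate a single cap (substitute x_i' = x_i − (cap_i+1)): x_1 ≥ 6 gives C(5,3) = 10; x_2 ≥ 5 gives C(6,3) = 20; x_3 ≥ 7 gives C(4,3) = 4; x_4 ≥ 7 gives C(4,3) = 4. Together 38.
No two caps can be exceeded simultaneously, so the pair terms are all 0.
By inclusion–exclusion the count is 165 − 38 + 0 = 127.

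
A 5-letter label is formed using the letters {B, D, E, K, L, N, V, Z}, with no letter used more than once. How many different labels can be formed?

Choose and order 5 of the 8 symbols: the first letter has 8 options, the next 7, and so on down to 4.
8 × 7 × 6 × 5 × 4 = 6720.

6720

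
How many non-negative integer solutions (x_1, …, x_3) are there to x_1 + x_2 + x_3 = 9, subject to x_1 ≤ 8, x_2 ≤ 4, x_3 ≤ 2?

Ignoring the caps, the number of non-negative solutions to x_1+…+x_3 = 9 is C(11,2) = 55.
Subtract solutions that violate a single cap (substitute x_i' = x_i − (cap_i+1)): x_1 ≥ 9 gives C(2,2) = 1; x_2 ≥ 5 gives C(6,2) = 15; x_3 ≥ 3 gives C(8,2) = 28. Together 44.
Add back pairs where two caps are both exceeded: 0 + 0 + 3 = 3.
By inclusion–exclusion the count is 55 − 44 + 3 = 14.

14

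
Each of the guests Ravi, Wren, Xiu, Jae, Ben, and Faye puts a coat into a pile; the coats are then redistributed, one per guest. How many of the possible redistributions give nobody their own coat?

265

Count assignments avoiding every fixed point. For any j of the 6 guests fixed to their own coat, the other 6−j can be arranged in (6−j)! ways.
By inclusion–exclusion this is Σ_{j=0}^{6} (−1)^j C(6,j)·(6−j)!.
Computing: 720 − 720 + 360 − 120 + 30 − 6 + 1 = 265.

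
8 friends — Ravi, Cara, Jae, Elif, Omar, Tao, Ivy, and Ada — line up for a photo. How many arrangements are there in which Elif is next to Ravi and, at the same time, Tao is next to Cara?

Treat {Elif,Ravi} as one block (2 orders) and {Tao,Cara} as another (2 orders).
That leaves 6 units to arrange: 2 × 2 × 6! = 4 × 720 = 2880.

2880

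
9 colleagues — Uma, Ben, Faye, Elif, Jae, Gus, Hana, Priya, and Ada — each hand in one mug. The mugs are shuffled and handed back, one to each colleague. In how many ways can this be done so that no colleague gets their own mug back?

This is the derangement count D_9: permutations of 9 items with no fixed point.
By inclusion–exclusion this is Σ_{j=0}^{9} (−1)^j C(9,j)·(9−j)!.
Computing: 362880 − 362880 + 181440 − 60480 + 15120 − 3024 + 504 − 72 + 9 − 1 = 133496.

133496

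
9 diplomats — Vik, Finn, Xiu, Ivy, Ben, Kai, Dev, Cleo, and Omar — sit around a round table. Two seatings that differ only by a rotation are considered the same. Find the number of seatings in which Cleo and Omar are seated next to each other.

Treat {Cleo, Omar} as one unit (2 internal orders) and seat the resulting 8 units around the table: (7)! circular arrangements.
So 2 × (7)! = 2 × 5040 = 10080.

10080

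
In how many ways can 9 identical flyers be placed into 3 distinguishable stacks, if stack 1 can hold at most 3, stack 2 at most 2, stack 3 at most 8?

11

Ignoring the caps, the number of non-negative solutions to x_1+…+x_3 = 9 is C(11,2) = 55.
Subtract solutions that violate a single cap (substitute x_i' = x_i − (cap_i+1)): x_1 ≥ 4 gives C(7,2) = 21; x_2 ≥ 3 gives C(8,2) = 28; x_3 ≥ 9 gives C(2,2) = 1. Together 50.
Add back pairs where two caps are both exceeded: 6 + 0 + 0 = 6.
By inclusion–exclusion the count is 55 − 50 + 6 = 11.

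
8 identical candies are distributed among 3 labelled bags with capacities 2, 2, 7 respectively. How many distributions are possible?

Ignoring the caps, the number of non-negative solutions to x_1+…+x_3 = 8 is C(10,2) = 45.
Subtract solutions that violate a single cap (substitute x_i' = x_i − (cap_i+1)): x_1 ≥ 3 gives C(7,2) = 21; x_2 ≥ 3 gives C(7,2) = 21; x_3 ≥ 8 gives C(2,2) = 1. Together 43.
Add back pairs where two caps are both exceeded: 6 + 0 + 0 = 6.
By inclusion–exclusion the count is 45 − 43 + 6 = 8.

8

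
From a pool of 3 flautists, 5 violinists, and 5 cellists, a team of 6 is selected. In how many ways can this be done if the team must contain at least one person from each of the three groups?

1450

Unrestricted: C(13,6) = 1716 ways to pick any 6 of the 13.
Subtract selections that omit an entire group: no flautists → C(10,6) = 210; no violinists → C(8,6) = 28; no cellists → C(8,6) = 28.
Add back selections omitting two groups (i.e. drawn from a single group): C(3,6) + C(5,6) + C(5,6) = 0.
By inclusion–exclusion: 1716 − 266 + 0 = 1450.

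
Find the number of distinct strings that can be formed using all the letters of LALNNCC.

630

Letter multiplicities in LALNNCC: A×1, C×2, L×2, N×2.
Dividing 7! = 5040 by 2!·2!·2! = 8 for the repeated letters gives 630.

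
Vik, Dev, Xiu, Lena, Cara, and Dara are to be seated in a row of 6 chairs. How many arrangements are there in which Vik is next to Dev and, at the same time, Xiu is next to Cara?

Treat {Vik,Dev} as one block (2 orders) and {Xiu,Cara} as another (2 orders).
That leaves 4 units to arrange: 2 × 2 × 4! = 4 × 24 = 96.

96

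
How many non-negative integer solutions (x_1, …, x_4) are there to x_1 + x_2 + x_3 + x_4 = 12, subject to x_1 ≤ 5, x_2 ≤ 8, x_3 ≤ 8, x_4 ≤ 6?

Ignoring the caps, the number of non-negative solutions to x_1+…+x_4 = 12 is C(15,3) = 455.
Subtract solutions that violate a single cap (substitute x_i' = x_i − (cap_i+1)): x_1 ≥ 6 gives C(9,3) = 84; x_2 ≥ 9 gives C(6,3) = 20; x_3 ≥ 9 gives C(6,3) = 20; x_4 ≥ 7 gives C(8,3) = 56. Together 180.
No two caps can be exceeded simultaneously, so the pair terms are all 0.
By inclusion–exclusion the count is 455 − 180 + 0 = 275.

275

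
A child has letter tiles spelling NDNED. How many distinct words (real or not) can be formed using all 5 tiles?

30

The 5 letters of NDNED have repeats: D appearing twice and N appearing twice.
The number of distinct arrangements is 5!/(2!·2!) = 120/4 = 30.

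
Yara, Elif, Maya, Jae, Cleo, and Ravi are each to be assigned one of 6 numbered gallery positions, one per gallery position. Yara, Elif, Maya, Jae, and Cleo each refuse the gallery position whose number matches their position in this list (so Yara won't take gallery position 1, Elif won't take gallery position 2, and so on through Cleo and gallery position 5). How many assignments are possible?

Let Aᵢ (for 1 ≤ i ≤ 5) be the placements that put person i in their forbidden gallery position. Any j of these fix j positions, leaving (6−j)! ways to fill the rest, and there are C(5,j) ways to pick which j.
By inclusion–exclusion, the number of valid placements is Σ_{j=0}^{5} (−1)^j C(5,j)·(6−j)!.
Computing: 720 − 600 + 240 − 60 + 10 − 1 = 309.

309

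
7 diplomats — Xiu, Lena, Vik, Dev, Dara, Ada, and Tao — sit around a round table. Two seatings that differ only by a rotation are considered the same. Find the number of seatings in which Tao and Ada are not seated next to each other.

All circular seatings of 7 people number (6)! = 720.
Seatings with Tao beside Ada: treat them as a block with 2 internal orders, giving 2 × (5)! = 240.
Subtracting, 720 − 240 = 480.

480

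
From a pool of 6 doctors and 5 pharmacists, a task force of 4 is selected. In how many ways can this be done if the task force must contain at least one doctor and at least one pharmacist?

310

Total 4-person selections from all 11: C(11,4) = 330.
Subtract selections that omit an entire group: no doctors → C(5,4) = 5; no pharmacists → C(6,4) = 15.
Both groups omitted at once is impossible, so 330 − 20 = 310.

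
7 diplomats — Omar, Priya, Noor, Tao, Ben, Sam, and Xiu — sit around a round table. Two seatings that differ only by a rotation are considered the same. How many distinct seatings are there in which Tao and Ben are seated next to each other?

240

Treat {Tao, Ben} as one unit (2 internal orders) and seat the resulting 6 units around the table: (5)! circular arrangements.
So 2 × (5)! = 2 × 120 = 240.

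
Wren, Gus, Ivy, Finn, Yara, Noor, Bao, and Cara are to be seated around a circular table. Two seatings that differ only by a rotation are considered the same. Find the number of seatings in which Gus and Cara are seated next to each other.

Glue Gus and Cara into a block (2 internal orders). Seating 7 units around a circle gives (6)! arrangements.
So 2 × (6)! = 2 × 720 = 1440.

1440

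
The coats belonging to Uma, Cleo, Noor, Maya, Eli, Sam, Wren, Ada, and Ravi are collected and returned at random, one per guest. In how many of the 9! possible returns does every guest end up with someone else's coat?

133496

Count assignments avoiding every fixed point. For any j of the 9 guests fixed to their own coat, the other 9−j can be arranged in (9−j)! ways.
By inclusion–exclusion this is Σ_{j=0}^{9} (−1)^j C(9,j)·(9−j)!.
Computing: 362880 − 362880 + 181440 − 60480 + 15120 − 3024 + 504 − 72 + 9 − 1 = 133496.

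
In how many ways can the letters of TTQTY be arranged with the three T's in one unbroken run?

Treat the 3 copies of T as a single block. The multiset to arrange is then {TTT, Q, Y}, 3 items in all.
All 3 items are distinct, so there are (3)! = 6 arrangements.

6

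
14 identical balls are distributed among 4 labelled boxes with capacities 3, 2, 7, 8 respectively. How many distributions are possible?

By stars and bars, unrestricted non-negative solutions to x_1+…+x_4 = 14 number C(14+3,3) = 680.
Subtract solutions that violate a single cap (substitute x_i' = x_i − (cap_i+1)): x_1 ≥ 4 gives C(13,3) = 286; x_2 ≥ 3 gives C(14,3) = 364; x_3 ≥ 8 gives C(9,3) = 84; x_4 ≥ 9 gives C(8,3) = 56. Together 790.
Add back pairs where two caps are both exceeded: 120 + 10 + 4 + 20 + 10 + 0 = 164.
By inclusion–exclusion the count is 680 − 790 + 164 = 54.

54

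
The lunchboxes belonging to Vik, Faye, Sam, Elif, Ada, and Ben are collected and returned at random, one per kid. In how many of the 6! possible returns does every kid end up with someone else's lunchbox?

265

Count assignments avoiding every fixed point. For any j of the 6 kids fixed to their own lunchbox, the other 6−j can be arranged in (6−j)! ways.
By inclusion–exclusion this is Σ_{j=0}^{6} (−1)^j C(6,j)·(6−j)!.
Computing: 720 − 720 + 360 − 120 + 30 − 6 + 1 = 265.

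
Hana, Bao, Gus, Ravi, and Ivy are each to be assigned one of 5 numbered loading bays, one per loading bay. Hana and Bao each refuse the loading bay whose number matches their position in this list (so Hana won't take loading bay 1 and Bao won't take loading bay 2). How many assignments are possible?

Let Aᵢ (for i ∈ {1, 2}) be the placements that put person i in their forbidden loading bay. Any j of these fix j positions, leaving (5−j)! ways to fill the rest, and there are C(2,j) ways to pick which j.
By inclusion–exclusion, the number of valid placements is Σ_{j=0}^{2} (−1)^j C(2,j)·(5−j)!.
Computing: 120 − 48 + 6 = 78.

78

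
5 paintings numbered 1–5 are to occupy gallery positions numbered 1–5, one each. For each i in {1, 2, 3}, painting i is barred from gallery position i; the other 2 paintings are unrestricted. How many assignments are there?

64

Let Aᵢ (for i ∈ {1, 2, 3}) be the placements that put painting i in its forbidden gallery position. Any j of these fix j positions, leaving (5−j)! ways to fill the rest, and there are C(3,j) ways to pick which j.
By inclusion–exclusion, the number of valid placements is Σ_{j=0}^{3} (−1)^j C(3,j)·(5−j)!.
Computing: 120 − 72 + 18 − 2 = 64.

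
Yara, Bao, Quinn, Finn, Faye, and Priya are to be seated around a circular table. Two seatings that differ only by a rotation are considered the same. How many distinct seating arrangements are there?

120

Seat Yara anywhere (absorbing the rotational symmetry), then permute the other 5: (5)! = 120.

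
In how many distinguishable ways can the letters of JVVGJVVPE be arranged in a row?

7560

JVVGJVVPE has 9 letters with J appearing twice and V appearing 4 times.
So there are 9! / (4!·2!) = 7560 distinguishable arrangements.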